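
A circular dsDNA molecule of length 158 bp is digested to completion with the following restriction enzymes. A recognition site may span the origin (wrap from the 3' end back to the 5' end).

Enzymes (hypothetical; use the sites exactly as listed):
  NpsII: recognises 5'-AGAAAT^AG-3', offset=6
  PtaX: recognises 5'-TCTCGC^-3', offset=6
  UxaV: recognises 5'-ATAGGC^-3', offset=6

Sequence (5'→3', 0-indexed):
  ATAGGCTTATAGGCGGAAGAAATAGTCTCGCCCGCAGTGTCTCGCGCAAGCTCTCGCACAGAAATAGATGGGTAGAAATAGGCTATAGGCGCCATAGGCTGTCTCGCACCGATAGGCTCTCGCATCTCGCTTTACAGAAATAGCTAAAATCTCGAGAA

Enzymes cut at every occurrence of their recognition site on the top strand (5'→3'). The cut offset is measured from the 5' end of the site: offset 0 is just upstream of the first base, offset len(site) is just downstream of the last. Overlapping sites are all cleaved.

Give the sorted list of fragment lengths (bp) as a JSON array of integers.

Per-enzyme occurrences:
  NpsII (AGAAATAG, off=6): starts [17, 59, 73, 135, 154] → cuts [2, 23, 65, 79, 141]
  PtaX (TCTCGC, off=6): starts [25, 39, 51, 101, 117, 124] → cuts [31, 45, 57, 107, 123, 130]
  UxaV (ATAGGC, off=6): starts [0, 8, 77, 84, 93, 111] → cuts [6, 14, 83, 90, 99, 117]

All cut coordinates (distinct, sorted): [2, 6, 14, 23, 31, 45, 57, 65, 79, 83, 90, 99, 107, 117, 123, 130, 141]

Fragments:
  2→6: 4 bp
  6→14: 8 bp
  14→23: 9 bp
  23→31: 8 bp
  31→45: 14 bp
  45→57: 12 bp
  57→65: 8 bp
  65→79: 14 bp
  79→83: 4 bp
  83→90: 7 bp
  90→99: 9 bp
  99→107: 8 bp
  107→117: 10 bp
  117→123: 6 bp
  123→130: 7 bp
  130→141: 11 bp
  141→2 (wrap): 158-141+2 = 19 bp

[4,4,6,7,7,8,8,8,8,9,9,10,11,12,14,14,19]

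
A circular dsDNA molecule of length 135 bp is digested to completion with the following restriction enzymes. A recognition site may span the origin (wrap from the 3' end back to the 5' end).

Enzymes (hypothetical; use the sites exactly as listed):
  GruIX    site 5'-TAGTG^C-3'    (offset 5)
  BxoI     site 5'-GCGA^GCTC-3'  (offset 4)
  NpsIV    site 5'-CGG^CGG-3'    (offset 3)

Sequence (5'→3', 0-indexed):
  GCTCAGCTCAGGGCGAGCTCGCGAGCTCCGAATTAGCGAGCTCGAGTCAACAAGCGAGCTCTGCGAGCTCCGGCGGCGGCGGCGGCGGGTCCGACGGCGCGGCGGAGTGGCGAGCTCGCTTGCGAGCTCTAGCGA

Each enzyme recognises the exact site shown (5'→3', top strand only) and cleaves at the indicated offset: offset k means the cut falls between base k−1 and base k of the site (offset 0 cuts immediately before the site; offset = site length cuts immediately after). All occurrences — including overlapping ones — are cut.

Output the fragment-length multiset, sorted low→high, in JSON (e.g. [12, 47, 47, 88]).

Per-enzyme occurrences:
  GruIX (TAGTGC, off=5): no sites
  BxoI (GCGAGCTC, off=4): starts [12, 20, 35, 53, 62, 109, 121, 131] → cuts [0, 16, 24, 39, 57, 66, 113, 125]
  NpsIV (CGGCGG, off=3): starts [70, 73, 76, 79, 82, 99] → cuts [73, 76, 79, 82, 85, 102]

Pooled cuts: [0, 16, 24, 39, 57, 66, 73, 76, 79, 82, 85, 102, 113, 125]

Fragment lengths:
  0→16: 16 bp
  16→24: 8 bp
  24→39: 15 bp
  39→57: 18 bp
  57→66: 9 bp
  66→73: 7 bp
  73→76: 3 bp
  76→79: 3 bp
  79→82: 3 bp
  82→85: 3 bp
  85→102: 17 bp
  102→113: 11 bp
  113→125: 12 bp
  125→0 (wrap): 135-125+0 = 10 bp

[3,3,3,3,7,8,9,10,11,12,15,16,17,18]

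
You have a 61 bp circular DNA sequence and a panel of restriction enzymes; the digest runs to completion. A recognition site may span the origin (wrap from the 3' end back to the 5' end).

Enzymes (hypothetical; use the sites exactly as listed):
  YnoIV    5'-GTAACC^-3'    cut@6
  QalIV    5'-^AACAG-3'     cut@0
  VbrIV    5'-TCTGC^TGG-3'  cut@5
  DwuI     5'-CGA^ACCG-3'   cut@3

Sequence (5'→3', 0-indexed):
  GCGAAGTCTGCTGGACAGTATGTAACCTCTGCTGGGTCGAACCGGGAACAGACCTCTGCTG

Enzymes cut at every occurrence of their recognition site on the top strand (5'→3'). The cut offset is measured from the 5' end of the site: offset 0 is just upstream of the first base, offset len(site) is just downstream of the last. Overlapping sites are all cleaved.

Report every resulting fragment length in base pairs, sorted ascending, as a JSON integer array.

Per-enzyme occurrences:
  YnoIV (GTAACC, off=6): starts [21] → cuts [27]
  QalIV (AACAG, off=0): starts [46] → cuts [46]
  VbrIV (TCTGCTGG, off=5): starts [6, 27, 54] → cuts [11, 32, 59]
  DwuI (CGAACCG, off=3): starts [37] → cuts [40]

All cut coordinates (distinct, sorted): [11, 27, 32, 40, 46, 59]

Fragments:
  11→27: 16 bp
  27→32: 5 bp
  32→40: 8 bp
  40→46: 6 bp
  46→59: 13 bp
  59→11 (wrap): 61-59+11 = 13 bp

[5,6,8,13,13,16]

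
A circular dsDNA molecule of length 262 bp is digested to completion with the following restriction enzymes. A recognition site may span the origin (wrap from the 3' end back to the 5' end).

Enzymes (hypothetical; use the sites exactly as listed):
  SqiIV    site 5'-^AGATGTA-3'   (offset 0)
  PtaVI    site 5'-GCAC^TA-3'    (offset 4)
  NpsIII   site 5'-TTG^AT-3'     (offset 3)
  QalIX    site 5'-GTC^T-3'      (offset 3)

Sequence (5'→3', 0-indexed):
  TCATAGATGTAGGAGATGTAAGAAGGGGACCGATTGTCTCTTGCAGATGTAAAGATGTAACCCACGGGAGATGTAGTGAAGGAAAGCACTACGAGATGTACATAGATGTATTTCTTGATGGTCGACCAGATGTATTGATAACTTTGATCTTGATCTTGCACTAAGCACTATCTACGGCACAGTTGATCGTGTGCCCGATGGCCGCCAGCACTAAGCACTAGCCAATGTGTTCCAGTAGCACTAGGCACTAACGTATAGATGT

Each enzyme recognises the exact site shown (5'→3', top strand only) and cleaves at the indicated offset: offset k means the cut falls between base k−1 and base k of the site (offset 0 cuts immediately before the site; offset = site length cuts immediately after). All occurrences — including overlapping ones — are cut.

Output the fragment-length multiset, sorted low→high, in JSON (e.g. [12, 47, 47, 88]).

[4,6,6,7,7,7,8,9,9,9,10,10,10,14,16,17,18,21,23,25,26]

Site scan:
  SqiIV (AGATGTA, off=0): starts [4, 13, 44, 52, 68, 93, 103, 127] → cuts [4, 13, 44, 52, 68, 93, 103, 127]
  PtaVI (GCACTA, off=4): starts [85, 157, 164, 207, 214, 237, 244] → cuts [89, 161, 168, 211, 218, 241, 248]
  NpsIII (TTGAT, off=3): starts [114, 134, 143, 149, 182] → cuts [117, 137, 146, 152, 185]
  QalIX (GTCT, off=3): starts [35] → cuts [38]

All cut coordinates (distinct, sorted): [4, 13, 38, 44, 52, 68, 89, 93, 103, 117, 127, 137, 146, 152, 161, 168, 185, 211, 218, 241, 248]

Fragments:
  4→13: 9 bp
  13→38: 25 bp
  38→44: 6 bp
  44→52: 8 bp
  52→68: 16 bp
  68→89: 21 bp
  89→93: 4 bp
  93→103: 10 bp
  103→117: 14 bp
  117→127: 10 bp
  127→137: 10 bp
  137→146: 9 bp
  146→152: 6 bp
  152→161: 9 bp
  161→168: 7 bp
  168→185: 17 bp
  185→211: 26 bp
  211→218: 7 bp
  218→241: 23 bp
  241→248: 7 bp
  248→4 (wrap): 262-248+4 = 18 bp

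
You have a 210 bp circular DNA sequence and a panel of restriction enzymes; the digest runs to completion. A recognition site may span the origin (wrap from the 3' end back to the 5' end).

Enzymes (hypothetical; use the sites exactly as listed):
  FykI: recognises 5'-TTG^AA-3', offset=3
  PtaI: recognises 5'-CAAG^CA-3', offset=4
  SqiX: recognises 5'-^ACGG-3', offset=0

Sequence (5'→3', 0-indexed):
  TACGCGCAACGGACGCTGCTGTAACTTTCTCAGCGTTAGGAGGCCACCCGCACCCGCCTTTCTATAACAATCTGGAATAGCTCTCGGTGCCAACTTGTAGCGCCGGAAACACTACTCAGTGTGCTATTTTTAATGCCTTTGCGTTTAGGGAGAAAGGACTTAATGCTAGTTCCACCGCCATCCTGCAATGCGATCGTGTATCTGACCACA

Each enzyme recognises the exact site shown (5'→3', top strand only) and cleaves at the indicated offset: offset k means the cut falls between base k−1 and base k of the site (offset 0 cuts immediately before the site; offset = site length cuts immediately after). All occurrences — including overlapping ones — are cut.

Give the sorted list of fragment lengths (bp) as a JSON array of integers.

Per-enzyme occurrences:
  FykI (TTGAA, off=3): no sites
  PtaI (CAAGCA, off=4): no sites
  SqiX (ACGG, off=0): starts [8] → cuts [8]

All cut coordinates (distinct, sorted): [8]

Fragments:
  8→8 (wrap): 210-8+8 = 210 bp

[210]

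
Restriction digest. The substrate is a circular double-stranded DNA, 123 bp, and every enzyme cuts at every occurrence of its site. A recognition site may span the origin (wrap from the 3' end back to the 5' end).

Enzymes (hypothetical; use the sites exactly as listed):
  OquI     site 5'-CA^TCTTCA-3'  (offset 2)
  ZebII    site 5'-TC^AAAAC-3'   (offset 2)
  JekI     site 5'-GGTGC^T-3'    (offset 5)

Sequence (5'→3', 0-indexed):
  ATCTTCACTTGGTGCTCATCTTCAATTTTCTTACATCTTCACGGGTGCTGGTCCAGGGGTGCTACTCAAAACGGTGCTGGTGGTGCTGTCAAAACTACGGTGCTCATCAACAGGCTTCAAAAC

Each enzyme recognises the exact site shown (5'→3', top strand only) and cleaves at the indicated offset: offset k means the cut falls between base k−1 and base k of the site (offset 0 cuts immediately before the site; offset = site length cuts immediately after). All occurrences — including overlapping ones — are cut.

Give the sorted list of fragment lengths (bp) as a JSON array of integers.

Site scan:
  OquI (CATCTTCA, off=2): starts [16, 33, 122] → cuts [1, 18, 35]
  ZebII (TCAAAAC, off=2): starts [65, 88, 116] → cuts [67, 90, 118]
  JekI (GGTGCT, off=5): starts [10, 43, 57, 72, 81, 98] → cuts [15, 48, 62, 77, 86, 103]

Pooled cuts: [1, 15, 18, 35, 48, 62, 67, 77, 86, 90, 103, 118]

Fragments:
  1→15: 14 bp
  15→18: 3 bp
  18→35: 17 bp
  35→48: 13 bp
  48→62: 14 bp
  62→67: 5 bp
  67→77: 10 bp
  77→86: 9 bp
  86→90: 4 bp
  90→103: 13 bp
  103→118: 15 bp
  118→1 (wrap): 123-118+1 = 6 bp

[3,4,5,6,9,10,13,13,14,14,15,17]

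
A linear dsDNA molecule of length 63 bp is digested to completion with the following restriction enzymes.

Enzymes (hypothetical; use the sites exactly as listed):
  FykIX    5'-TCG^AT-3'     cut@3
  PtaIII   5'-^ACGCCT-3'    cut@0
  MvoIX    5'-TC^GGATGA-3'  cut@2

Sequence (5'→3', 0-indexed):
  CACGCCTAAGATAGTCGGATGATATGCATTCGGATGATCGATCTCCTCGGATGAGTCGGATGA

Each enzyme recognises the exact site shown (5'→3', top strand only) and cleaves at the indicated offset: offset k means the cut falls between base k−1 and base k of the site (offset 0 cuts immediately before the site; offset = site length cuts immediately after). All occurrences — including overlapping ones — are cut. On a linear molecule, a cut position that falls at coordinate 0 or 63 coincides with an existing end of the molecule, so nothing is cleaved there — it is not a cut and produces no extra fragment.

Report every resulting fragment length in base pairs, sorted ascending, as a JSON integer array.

[1,6,8,9,9,15,15]

Scan for sites:
  FykIX (TCGAT, off=3): starts [37] → cuts [40]
  PtaIII (ACGCCT, off=0): starts [1] → cuts [1]
  MvoIX (TCGGATGA, off=2): starts [14, 29, 46, 55] → cuts [16, 31, 48, 57]

Pooled cuts: [1, 16, 31, 40, 48, 57]

Fragments:
  [0,1): 1 bp
  [1,16): 15 bp
  [16,31): 15 bp
  [31,40): 9 bp
  [40,48): 8 bp
  [48,57): 9 bp
  [57,63): 6 bp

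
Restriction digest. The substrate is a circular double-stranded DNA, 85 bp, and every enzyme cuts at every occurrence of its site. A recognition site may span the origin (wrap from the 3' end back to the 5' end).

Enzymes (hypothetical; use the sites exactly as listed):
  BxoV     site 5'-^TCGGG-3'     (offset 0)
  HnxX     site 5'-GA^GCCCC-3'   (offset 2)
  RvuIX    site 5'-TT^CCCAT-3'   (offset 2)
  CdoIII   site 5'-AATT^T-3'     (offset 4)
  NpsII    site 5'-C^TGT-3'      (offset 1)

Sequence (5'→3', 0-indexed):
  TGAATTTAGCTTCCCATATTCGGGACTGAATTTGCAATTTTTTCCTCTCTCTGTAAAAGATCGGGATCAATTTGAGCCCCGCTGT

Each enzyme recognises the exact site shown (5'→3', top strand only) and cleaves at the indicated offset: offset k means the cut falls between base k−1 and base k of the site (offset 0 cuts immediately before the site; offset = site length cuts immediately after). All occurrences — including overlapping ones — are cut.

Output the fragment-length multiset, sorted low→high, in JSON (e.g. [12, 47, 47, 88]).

[3,6,7,7,7,9,9,12,12,13]

Scan for sites:
  BxoV TCGGG/0: at [19, 60] ⇒ [19, 60]
  HnxX GAGCCCC/2: at [73] ⇒ [75]
  RvuIX TTCCCAT/2: at [10] ⇒ [12]
  CdoIII AATTT/4: at [2, 28, 35, 68] ⇒ [6, 32, 39, 72]
  NpsII CTGT/1: at [50, 81] ⇒ [51, 82]

All cut coordinates (distinct, sorted): [6, 12, 19, 32, 39, 51, 60, 72, 75, 82]

Fragments:
  6→12: 6 bp
  12→19: 7 bp
  19→32: 13 bp
  32→39: 7 bp
  39→51: 12 bp
  51→60: 9 bp
  60→72: 12 bp
  72→75: 3 bp
  75→82: 7 bp
  82→6 (wrap): 85-82+6 = 9 bp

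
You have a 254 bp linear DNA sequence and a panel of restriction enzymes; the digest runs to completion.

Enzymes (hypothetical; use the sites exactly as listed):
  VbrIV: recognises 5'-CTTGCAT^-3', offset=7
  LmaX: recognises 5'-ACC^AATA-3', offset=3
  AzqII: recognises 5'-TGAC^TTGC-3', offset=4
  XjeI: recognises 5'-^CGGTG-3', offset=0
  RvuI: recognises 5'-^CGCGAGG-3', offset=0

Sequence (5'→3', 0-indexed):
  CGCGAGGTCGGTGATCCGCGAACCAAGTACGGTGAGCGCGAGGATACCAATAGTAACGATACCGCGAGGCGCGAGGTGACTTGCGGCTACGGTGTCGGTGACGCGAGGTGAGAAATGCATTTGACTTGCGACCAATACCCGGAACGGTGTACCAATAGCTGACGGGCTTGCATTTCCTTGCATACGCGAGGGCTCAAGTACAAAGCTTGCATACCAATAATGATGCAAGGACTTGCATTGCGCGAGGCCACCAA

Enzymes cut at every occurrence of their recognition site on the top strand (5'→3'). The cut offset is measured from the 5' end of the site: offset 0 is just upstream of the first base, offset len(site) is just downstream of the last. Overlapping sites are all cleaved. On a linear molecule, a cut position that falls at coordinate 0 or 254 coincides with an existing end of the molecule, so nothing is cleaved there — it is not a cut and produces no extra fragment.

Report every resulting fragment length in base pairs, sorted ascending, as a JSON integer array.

Per-enzyme occurrences:
  VbrIV CTTGCAT/7: at [166, 176, 205, 231] ⇒ [173, 183, 212, 238]
  LmaX ACCAATA/3: at [45, 130, 150, 212] ⇒ [48, 133, 153, 215]
  AzqII TGACTTGC/4: at [76, 121] ⇒ [80, 125]
  XjeI CGGTG/0: at [8, 29, 89, 95, 144] ⇒ [8, 29, 89, 95, 144]
  RvuI CGCGAGG/0: at [0, 36, 62, 69, 101, 184, 240] ⇒ [36, 62, 69, 101, 184, 240] (position 0 is a terminus of the linear molecule — no cut)

All cut coordinates (distinct, sorted): [8, 29, 36, 48, 62, 69, 80, 89, 95, 101, 125, 133, 144, 153, 173, 183, 184, 212, 215, 238, 240]

Fragments:
  [0,8): 8 bp
  [8,29): 21 bp
  [29,36): 7 bp
  [36,48): 12 bp
  [48,62): 14 bp
  [62,69): 7 bp
  [69,80): 11 bp
  [80,89): 9 bp
  [89,95): 6 bp
  [95,101): 6 bp
  [101,125): 24 bp
  [125,133): 8 bp
  [133,144): 11 bp
  [144,153): 9 bp
  [153,173): 20 bp
  [173,183): 10 bp
  [183,184): 1 bp
  [184,212): 28 bp
  [212,215): 3 bp
  [215,238): 23 bp
  [238,240): 2 bp
  [240,254): 14 bp

[1,2,3,6,6,7,7,8,8,9,9,10,11,11,12,14,14,20,21,23,24,28]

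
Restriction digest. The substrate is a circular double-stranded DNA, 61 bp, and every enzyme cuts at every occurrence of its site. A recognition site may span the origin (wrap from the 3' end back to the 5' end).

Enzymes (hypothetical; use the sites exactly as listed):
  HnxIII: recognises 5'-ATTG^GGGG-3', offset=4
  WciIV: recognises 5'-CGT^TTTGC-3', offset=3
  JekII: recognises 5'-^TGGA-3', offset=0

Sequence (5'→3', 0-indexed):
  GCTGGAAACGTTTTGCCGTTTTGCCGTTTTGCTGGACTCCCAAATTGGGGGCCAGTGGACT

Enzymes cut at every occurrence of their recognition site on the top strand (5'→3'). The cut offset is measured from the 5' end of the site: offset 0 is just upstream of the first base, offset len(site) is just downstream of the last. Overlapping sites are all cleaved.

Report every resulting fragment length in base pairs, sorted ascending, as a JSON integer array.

[5,8,8,8,8,9,15]

Per-enzyme occurrences:
  HnxIII (ATTGGGGG, off=4): starts [43] → cuts [47]
  WciIV (CGTTTTGC, off=3): starts [8, 16, 24] → cuts [11, 19, 27]
  JekII (TGGA, off=0): starts [2, 32, 55] → cuts [2, 32, 55]

Pooled cuts: [2, 11, 19, 27, 32, 47, 55]

Fragments:
  2→11: 9 bp
  11→19: 8 bp
  19→27: 8 bp
  27→32: 5 bp
  32→47: 15 bp
  47→55: 8 bp
  55→2 (wrap): 61-55+2 = 8 bp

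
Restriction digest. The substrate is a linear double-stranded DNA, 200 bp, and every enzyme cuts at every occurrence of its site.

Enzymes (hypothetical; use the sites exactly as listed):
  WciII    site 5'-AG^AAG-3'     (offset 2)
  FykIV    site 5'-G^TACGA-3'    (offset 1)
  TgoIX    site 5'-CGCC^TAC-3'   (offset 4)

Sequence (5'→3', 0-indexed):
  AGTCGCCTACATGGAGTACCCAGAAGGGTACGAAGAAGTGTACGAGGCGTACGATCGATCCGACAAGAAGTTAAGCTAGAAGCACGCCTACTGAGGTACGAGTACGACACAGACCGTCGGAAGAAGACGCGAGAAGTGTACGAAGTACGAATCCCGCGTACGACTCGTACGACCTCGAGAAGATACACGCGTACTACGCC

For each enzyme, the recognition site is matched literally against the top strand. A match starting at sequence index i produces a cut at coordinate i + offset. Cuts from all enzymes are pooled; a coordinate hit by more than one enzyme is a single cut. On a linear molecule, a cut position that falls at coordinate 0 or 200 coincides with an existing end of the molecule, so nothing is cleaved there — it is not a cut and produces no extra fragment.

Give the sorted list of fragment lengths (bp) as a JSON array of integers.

[5,5,5,6,7,7,7,8,9,9,9,10,12,12,13,16,18,21,21]

Site scan:
  WciII (AGAAG, off=2): starts [21, 33, 65, 77, 121, 131, 177] → cuts [23, 35, 67, 79, 123, 133, 179]
  FykIV (GTACGA, off=1): starts [27, 39, 48, 95, 101, 137, 144, 157, 166] → cuts [28, 40, 49, 96, 102, 138, 145, 158, 167]
  TgoIX (CGCCTAC, off=4): starts [3, 84] → cuts [7, 88]

Pooled cuts: [7, 23, 28, 35, 40, 49, 67, 79, 88, 96, 102, 123, 133, 138, 145, 158, 167, 179]

Fragments:
  [0,7): 7 bp
  [7,23): 16 bp
  [23,28): 5 bp
  [28,35): 7 bp
  [35,40): 5 bp
  [40,49): 9 bp
  [49,67): 18 bp
  [67,79): 12 bp
  [79,88): 9 bp
  [88,96): 8 bp
  [96,102): 6 bp
  [102,123): 21 bp
  [123,133): 10 bp
  [133,138): 5 bp
  [138,145): 7 bp
  [145,158): 13 bp
  [158,167): 9 bp
  [167,179): 12 bp
  [179,200): 21 bp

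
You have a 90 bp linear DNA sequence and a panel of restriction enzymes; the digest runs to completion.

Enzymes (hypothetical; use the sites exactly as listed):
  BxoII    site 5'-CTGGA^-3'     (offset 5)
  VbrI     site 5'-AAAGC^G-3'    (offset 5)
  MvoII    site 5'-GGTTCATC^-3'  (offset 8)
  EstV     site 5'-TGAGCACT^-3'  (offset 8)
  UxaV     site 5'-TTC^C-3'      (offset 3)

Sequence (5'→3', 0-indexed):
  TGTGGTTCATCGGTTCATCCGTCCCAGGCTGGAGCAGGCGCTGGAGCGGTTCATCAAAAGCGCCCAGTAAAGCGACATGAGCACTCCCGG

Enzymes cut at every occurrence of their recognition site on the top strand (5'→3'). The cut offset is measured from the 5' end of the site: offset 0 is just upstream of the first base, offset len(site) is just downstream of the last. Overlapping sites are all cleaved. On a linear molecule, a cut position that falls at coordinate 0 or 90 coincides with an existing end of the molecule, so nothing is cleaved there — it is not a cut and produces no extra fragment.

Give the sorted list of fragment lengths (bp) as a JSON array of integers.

Scan for sites:
  BxoII (CTGGA, off=5): starts [28, 40] → cuts [33, 45]
  VbrI (AAAGCG, off=5): starts [56, 68] → cuts [61, 73]
  MvoII (GGTTCATC, off=8): starts [3, 11, 47] → cuts [11, 19, 55]
  EstV (TGAGCACT, off=8): starts [77] → cuts [85]
  UxaV (TTCC, off=3): no sites

All cut coordinates (distinct, sorted): [11, 19, 33, 45, 55, 61, 73, 85]

Fragment lengths:
  [0,11): 11 bp
  [11,19): 8 bp
  [19,33): 14 bp
  [33,45): 12 bp
  [45,55): 10 bp
  [55,61): 6 bp
  [61,73): 12 bp
  [73,85): 12 bp
  [85,90): 5 bp

[5,6,8,10,11,12,12,12,14]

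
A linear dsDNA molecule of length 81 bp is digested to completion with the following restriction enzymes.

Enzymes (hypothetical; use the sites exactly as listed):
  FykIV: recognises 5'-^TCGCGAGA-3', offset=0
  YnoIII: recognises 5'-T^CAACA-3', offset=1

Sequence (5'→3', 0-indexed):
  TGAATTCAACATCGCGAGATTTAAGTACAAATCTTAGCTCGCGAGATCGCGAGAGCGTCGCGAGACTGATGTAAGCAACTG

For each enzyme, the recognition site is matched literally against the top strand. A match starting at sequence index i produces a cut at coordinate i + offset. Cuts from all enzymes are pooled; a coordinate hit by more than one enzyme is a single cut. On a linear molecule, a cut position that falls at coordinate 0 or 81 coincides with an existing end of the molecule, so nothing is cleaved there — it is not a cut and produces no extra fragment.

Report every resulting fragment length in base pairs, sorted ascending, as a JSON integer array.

[5,6,8,11,24,27]

Scan for sites:
  FykIV TCGCGAGA/0: at [11, 38, 46, 57] ⇒ [11, 38, 46, 57]
  YnoIII TCAACA/1: at [5] ⇒ [6]

Pooled cuts: [6, 11, 38, 46, 57]

Fragment lengths:
  [0,6): 6 bp
  [6,11): 5 bp
  [11,38): 27 bp
  [38,46): 8 bp
  [46,57): 11 bp
  [57,81): 24 bp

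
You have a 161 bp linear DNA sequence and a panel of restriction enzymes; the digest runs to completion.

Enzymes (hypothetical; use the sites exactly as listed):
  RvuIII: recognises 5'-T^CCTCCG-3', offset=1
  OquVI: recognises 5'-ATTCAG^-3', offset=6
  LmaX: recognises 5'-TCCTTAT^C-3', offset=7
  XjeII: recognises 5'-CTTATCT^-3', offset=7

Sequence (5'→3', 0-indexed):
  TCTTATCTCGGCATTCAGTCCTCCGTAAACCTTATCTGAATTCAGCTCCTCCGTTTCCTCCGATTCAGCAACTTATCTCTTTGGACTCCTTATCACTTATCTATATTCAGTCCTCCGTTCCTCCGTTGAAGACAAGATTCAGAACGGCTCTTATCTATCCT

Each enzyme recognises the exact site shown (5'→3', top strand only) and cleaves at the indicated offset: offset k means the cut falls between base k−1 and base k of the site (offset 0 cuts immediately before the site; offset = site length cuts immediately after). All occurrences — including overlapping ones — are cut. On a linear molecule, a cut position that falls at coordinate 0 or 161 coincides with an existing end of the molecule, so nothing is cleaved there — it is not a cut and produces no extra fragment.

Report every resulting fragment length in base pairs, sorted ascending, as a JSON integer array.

[1,1,2,5,8,8,8,8,9,9,10,10,12,14,15,18,23]

Scan for sites:
  RvuIII TCCTCCG/1: at [18, 46, 55, 110, 118] ⇒ [19, 47, 56, 111, 119]
  OquVI ATTCAG/6: at [12, 39, 62, 104, 136] ⇒ [18, 45, 68, 110, 142]
  LmaX TCCTTATC/7: at [86] ⇒ [93]
  XjeII CTTATCT/7: at [1, 30, 71, 95, 149] ⇒ [8, 37, 78, 102, 156]

Pooled cuts: [8, 18, 19, 37, 45, 47, 56, 68, 78, 93, 102, 110, 111, 119, 142, 156]

Fragments:
  [0,8): 8 bp
  [8,18): 10 bp
  [18,19): 1 bp
  [19,37): 18 bp
  [37,45): 8 bp
  [45,47): 2 bp
  [47,56): 9 bp
  [56,68): 12 bp
  [68,78): 10 bp
  [78,93): 15 bp
  [93,102): 9 bp
  [102,110): 8 bp
  [110,111): 1 bp
  [111,119): 8 bp
  [119,142): 23 bp
  [142,156): 14 bp
  [156,161): 5 bp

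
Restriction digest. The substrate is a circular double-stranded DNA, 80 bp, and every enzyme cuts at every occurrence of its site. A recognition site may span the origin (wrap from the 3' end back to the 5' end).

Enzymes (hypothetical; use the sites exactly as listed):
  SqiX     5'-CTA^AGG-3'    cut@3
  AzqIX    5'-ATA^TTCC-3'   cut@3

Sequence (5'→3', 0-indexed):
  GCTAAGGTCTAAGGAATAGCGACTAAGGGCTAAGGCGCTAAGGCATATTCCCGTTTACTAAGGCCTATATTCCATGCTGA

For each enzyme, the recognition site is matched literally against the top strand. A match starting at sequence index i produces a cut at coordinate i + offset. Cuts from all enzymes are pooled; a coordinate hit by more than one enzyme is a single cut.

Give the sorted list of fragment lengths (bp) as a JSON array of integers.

Scan for sites:
  SqiX (CTAAGG, off=3): starts [1, 8, 22, 29, 37, 57] → cuts [4, 11, 25, 32, 40, 60]
  AzqIX (ATATTCC, off=3): starts [44, 66] → cuts [47, 69]

All cut coordinates (distinct, sorted): [4, 11, 25, 32, 40, 47, 60, 69]

Fragments:
  4→11: 7 bp
  11→25: 14 bp
  25→32: 7 bp
  32→40: 8 bp
  40→47: 7 bp
  47→60: 13 bp
  60→69: 9 bp
  69→4 (wrap): 80-69+4 = 15 bp

[7,7,7,8,9,13,14,15]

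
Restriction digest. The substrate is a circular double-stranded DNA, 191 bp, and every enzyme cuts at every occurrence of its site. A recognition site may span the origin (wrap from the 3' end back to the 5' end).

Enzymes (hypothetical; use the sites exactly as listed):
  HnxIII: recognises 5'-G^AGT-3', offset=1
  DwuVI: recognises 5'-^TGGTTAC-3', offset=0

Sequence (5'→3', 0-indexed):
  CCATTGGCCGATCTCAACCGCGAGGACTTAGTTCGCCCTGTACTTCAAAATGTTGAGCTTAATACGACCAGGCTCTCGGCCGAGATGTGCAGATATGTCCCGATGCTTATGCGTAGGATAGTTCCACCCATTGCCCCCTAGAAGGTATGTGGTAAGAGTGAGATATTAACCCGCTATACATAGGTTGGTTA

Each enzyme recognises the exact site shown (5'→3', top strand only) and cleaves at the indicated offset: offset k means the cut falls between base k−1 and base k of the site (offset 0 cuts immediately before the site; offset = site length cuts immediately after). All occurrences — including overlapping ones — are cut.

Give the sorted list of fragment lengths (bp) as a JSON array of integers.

[29,162]

Scan for sites:
  HnxIII (GAGT, off=1): starts [155] → cuts [156]
  DwuVI (TGGTTAC, off=0): starts [185] → cuts [185]

Pooled cuts: [156, 185]

Fragment lengths:
  156→185: 29 bp
  185→156 (wrap): 191-185+156 = 162 bp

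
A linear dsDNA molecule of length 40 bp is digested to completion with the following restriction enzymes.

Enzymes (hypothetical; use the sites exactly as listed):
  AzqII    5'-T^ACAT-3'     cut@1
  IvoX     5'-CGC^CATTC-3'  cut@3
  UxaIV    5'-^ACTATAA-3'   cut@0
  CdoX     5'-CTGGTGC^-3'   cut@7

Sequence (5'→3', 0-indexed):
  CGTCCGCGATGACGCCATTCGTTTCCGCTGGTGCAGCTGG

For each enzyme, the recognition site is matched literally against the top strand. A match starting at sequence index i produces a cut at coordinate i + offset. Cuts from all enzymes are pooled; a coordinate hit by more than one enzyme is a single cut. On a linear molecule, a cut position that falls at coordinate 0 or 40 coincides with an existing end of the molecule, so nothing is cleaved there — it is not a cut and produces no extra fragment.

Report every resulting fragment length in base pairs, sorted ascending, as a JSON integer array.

Scan for sites:
  AzqII (TACAT, off=1): no sites
  IvoX (CGCCATTC, off=3): starts [12] → cuts [15]
  UxaIV (ACTATAA, off=0): no sites
  CdoX (CTGGTGC, off=7): starts [27] → cuts [34]

Pooled cuts: [15, 34]

Fragment lengths:
  [0,15): 15 bp
  [15,34): 19 bp
  [34,40): 6 bp

[6,15,19]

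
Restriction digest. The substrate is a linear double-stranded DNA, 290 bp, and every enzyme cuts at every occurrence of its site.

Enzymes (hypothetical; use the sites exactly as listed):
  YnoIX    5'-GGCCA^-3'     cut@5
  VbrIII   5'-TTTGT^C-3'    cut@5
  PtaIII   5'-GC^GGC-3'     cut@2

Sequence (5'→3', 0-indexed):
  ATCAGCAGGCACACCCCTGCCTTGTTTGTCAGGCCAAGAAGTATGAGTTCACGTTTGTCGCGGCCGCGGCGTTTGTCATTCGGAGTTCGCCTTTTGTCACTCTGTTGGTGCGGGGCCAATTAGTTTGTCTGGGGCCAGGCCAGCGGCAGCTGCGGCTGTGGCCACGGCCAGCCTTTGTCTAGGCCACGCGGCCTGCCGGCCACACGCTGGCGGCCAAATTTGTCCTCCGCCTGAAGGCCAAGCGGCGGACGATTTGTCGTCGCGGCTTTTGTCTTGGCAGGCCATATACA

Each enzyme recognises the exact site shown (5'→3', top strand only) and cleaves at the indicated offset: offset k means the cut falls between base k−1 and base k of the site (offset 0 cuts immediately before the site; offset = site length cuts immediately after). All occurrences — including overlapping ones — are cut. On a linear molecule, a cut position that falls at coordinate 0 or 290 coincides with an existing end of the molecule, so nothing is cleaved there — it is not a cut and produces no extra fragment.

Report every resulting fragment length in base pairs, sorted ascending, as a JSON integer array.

Scan for sites:
  YnoIX GGCCA/5: at [31, 113, 132, 137, 159, 165, 181, 197, 211, 235, 279] ⇒ [36, 118, 137, 142, 164, 170, 186, 202, 216, 240, 284]
  VbrIII TTTGTC/5: at [24, 53, 71, 92, 123, 173, 218, 252, 267] ⇒ [29, 58, 76, 97, 128, 178, 223, 257, 272]
  PtaIII GCGGC/2: at [59, 65, 142, 151, 187, 209, 241, 261] ⇒ [61, 67, 144, 153, 189, 211, 243, 263]

Pooled cuts: [29, 36, 58, 61, 67, 76, 97, 118, 128, 137, 142, 144, 153, 164, 170, 178, 186, 189, 202, 211, 216, 223, 240, 243, 257, 263, 272, 284]

Fragments:
  [0,29): 29 bp
  [29,36): 7 bp
  [36,58): 22 bp
  [58,61): 3 bp
  [61,67): 6 bp
  [67,76): 9 bp
  [76,97): 21 bp
  [97,118): 21 bp
  [118,128): 10 bp
  [128,137): 9 bp
  [137,142): 5 bp
  [142,144): 2 bp
  [144,153): 9 bp
  [153,164): 11 bp
  [164,170): 6 bp
  [170,178): 8 bp
  [178,186): 8 bp
  [186,189): 3 bp
  [189,202): 13 bp
  [202,211): 9 bp
  [211,216): 5 bp
  [216,223): 7 bp
  [223,240): 17 bp
  [240,243): 3 bp
  [243,257): 14 bp
  [257,263): 6 bp
  [263,272): 9 bp
  [272,284): 12 bp
  [284,290): 6 bp

[2,3,3,3,5,5,6,6,6,6,7,7,8,8,9,9,9,9,9,10,11,12,13,14,17,21,21,22,29]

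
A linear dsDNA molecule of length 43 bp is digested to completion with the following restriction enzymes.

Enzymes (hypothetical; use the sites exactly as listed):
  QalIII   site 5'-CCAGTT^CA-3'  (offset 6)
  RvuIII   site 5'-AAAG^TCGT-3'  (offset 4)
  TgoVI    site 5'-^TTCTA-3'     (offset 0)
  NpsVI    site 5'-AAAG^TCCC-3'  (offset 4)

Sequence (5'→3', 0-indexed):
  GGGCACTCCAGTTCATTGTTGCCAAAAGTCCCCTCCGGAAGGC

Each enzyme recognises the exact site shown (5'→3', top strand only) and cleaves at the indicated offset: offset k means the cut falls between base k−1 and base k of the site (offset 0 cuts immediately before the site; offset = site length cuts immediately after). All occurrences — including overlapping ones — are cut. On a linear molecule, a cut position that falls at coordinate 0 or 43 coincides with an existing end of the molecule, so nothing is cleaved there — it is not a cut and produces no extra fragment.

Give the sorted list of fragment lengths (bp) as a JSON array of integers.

[13,15,15]

Per-enzyme occurrences:
  QalIII (CCAGTTCA, off=6): starts [7] → cuts [13]
  RvuIII (AAAGTCGT, off=4): no sites
  TgoVI (TTCTA, off=0): no sites
  NpsVI (AAAGTCCC, off=4): starts [24] → cuts [28]

All cut coordinates (distinct, sorted): [13, 28]

Fragments:
  [0,13): 13 bp
  [13,28): 15 bp
  [28,43): 15 bp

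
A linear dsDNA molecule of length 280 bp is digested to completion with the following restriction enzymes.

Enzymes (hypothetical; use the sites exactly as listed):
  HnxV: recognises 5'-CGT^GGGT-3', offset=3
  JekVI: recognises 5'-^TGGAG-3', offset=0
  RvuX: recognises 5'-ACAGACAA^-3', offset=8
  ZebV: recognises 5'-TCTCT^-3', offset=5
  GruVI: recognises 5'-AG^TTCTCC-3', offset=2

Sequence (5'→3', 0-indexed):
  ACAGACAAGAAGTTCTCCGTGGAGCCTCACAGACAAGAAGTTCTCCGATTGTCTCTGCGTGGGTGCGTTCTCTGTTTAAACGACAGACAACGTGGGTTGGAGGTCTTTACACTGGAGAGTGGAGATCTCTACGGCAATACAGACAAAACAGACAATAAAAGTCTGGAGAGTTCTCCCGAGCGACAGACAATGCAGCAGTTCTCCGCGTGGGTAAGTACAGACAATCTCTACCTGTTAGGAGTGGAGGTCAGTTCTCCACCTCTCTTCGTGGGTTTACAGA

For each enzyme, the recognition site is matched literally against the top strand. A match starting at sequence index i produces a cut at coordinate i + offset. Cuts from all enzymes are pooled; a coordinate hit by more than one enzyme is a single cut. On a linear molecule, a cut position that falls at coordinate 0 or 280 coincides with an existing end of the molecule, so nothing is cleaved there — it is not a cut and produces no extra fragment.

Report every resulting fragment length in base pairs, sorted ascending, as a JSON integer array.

[3,4,4,4,4,4,5,7,7,7,8,8,8,9,10,10,11,11,12,13,14,15,16,16,16,17,17,20]

Site scan:
  HnxV CGTGGGT/3: at [57, 90, 205, 266] ⇒ [60, 93, 208, 269]
  JekVI TGGAG/0: at [19, 97, 112, 119, 163, 241] ⇒ [19, 97, 112, 119, 163, 241]
  RvuX ACAGACAA/8: at [0, 28, 82, 138, 147, 182, 216] ⇒ [8, 36, 90, 146, 155, 190, 224]
  ZebV TCTCT/5: at [51, 68, 125, 224, 260] ⇒ [56, 73, 130, 229, 265]
  GruVI AGTTCTCC/2: at [10, 38, 168, 196, 249] ⇒ [12, 40, 170, 198, 251]

Pooled cuts: [8, 12, 19, 36, 40, 56, 60, 73, 90, 93, 97, 112, 119, 130, 146, 155, 163, 170, 190, 198, 208, 224, 229, 241, 251, 265, 269]

Fragments:
  [0,8): 8 bp
  [8,12): 4 bp
  [12,19): 7 bp
  [19,36): 17 bp
  [36,40): 4 bp
  [40,56): 16 bp
  [56,60): 4 bp
  [60,73): 13 bp
  [73,90): 17 bp
  [90,93): 3 bp
  [93,97): 4 bp
  [97,112): 15 bp
  [112,119): 7 bp
  [119,130): 11 bp
  [130,146): 16 bp
  [146,155): 9 bp
  [155,163): 8 bp
  [163,170): 7 bp
  [170,190): 20 bp
  [190,198): 8 bp
  [198,208): 10 bp
  [208,224): 16 bp
  [224,229): 5 bp
  [229,241): 12 bp
  [241,251): 10 bp
  [251,265): 14 bp
  [265,269): 4 bp
  [269,280): 11 bp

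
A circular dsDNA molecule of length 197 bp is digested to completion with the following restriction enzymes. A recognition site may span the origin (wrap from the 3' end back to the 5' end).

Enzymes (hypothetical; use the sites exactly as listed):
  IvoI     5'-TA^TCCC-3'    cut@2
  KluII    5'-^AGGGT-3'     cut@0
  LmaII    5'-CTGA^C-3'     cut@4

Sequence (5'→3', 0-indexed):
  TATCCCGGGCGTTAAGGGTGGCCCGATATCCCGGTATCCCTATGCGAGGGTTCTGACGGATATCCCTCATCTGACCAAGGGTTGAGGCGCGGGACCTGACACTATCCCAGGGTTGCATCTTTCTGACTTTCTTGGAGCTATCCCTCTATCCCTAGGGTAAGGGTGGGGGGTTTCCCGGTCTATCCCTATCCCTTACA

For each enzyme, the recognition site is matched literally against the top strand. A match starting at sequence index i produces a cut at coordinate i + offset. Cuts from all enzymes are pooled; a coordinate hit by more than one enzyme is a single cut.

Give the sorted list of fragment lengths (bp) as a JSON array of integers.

Per-enzyme occurrences:
  IvoI TATCCC/2: at [0, 26, 34, 60, 102, 138, 146, 180, 186] ⇒ [2, 28, 36, 62, 104, 140, 148, 182, 188]
  KluII AGGGT/0: at [14, 46, 77, 108, 153, 159] ⇒ [14, 46, 77, 108, 153, 159]
  LmaII CTGAC/4: at [52, 70, 95, 122] ⇒ [56, 74, 99, 126]

All cut coordinates (distinct, sorted): [2, 14, 28, 36, 46, 56, 62, 74, 77, 99, 104, 108, 126, 140, 148, 153, 159, 182, 188]

Fragments:
  2→14: 12 bp
  14→28: 14 bp
  28→36: 8 bp
  36→46: 10 bp
  46→56: 10 bp
  56→62: 6 bp
  62→74: 12 bp
  74→77: 3 bp
  77→99: 22 bp
  99→104: 5 bp
  104→108: 4 bp
  108→126: 18 bp
  126→140: 14 bp
  140→148: 8 bp
  148→153: 5 bp
  153→159: 6 bp
  159→182: 23 bp
  182→188: 6 bp
  188→2 (wrap): 197-188+2 = 11 bp

[3,4,5,5,6,6,6,8,8,10,10,11,12,12,14,14,18,22,23]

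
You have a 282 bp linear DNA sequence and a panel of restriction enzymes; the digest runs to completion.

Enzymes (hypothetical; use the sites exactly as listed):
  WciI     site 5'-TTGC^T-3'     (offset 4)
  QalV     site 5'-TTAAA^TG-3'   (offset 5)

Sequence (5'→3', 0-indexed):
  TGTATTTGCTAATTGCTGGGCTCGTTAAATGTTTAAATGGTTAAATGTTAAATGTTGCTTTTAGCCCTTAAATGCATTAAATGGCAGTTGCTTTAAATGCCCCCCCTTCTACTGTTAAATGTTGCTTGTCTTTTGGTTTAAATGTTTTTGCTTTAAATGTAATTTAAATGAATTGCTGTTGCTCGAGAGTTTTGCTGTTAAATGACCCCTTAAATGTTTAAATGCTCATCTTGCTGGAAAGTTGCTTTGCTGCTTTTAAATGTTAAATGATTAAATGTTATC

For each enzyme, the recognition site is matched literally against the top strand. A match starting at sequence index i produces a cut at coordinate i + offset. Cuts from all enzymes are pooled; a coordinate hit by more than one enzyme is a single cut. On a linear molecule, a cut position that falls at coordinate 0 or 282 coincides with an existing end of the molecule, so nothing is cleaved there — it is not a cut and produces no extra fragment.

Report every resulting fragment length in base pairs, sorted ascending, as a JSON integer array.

Per-enzyme occurrences:
  WciI (TTGCT, off=4): starts [5, 12, 54, 87, 121, 147, 172, 178, 191, 230, 241, 246] → cuts [9, 16, 58, 91, 125, 151, 176, 182, 195, 234, 245, 250]
  QalV (TTAAATG, off=5): starts [24, 32, 40, 47, 67, 76, 92, 114, 137, 152, 163, 197, 209, 217, 255, 262, 270] → cuts [29, 37, 45, 52, 72, 81, 97, 119, 142, 157, 168, 202, 214, 222, 260, 267, 275]

Pooled cuts: [9, 16, 29, 37, 45, 52, 58, 72, 81, 91, 97, 119, 125, 142, 151, 157, 168, 176, 182, 195, 202, 214, 222, 234, 245, 250, 260, 267, 275]

Fragment lengths:
  [0,9): 9 bp
  [9,16): 7 bp
  [16,29): 13 bp
  [29,37): 8 bp
  [37,45): 8 bp
  [45,52): 7 bp
  [52,58): 6 bp
  [58,72): 14 bp
  [72,81): 9 bp
  [81,91): 10 bp
  [91,97): 6 bp
  [97,119): 22 bp
  [119,125): 6 bp
  [125,142): 17 bp
  [142,151): 9 bp
  [151,157): 6 bp
  [157,168): 11 bp
  [168,176): 8 bp
  [176,182): 6 bp
  [182,195): 13 bp
  [195,202): 7 bp
  [202,214): 12 bp
  [214,222): 8 bp
  [222,234): 12 bp
  [234,245): 11 bp
  [245,250): 5 bp
  [250,260): 10 bp
  [260,267): 7 bp
  [267,275): 8 bp
  [275,282): 7 bp

[5,6,6,6,6,6,7,7,7,7,7,8,8,8,8,8,9,9,9,10,10,11,11,12,12,13,13,14,17,22]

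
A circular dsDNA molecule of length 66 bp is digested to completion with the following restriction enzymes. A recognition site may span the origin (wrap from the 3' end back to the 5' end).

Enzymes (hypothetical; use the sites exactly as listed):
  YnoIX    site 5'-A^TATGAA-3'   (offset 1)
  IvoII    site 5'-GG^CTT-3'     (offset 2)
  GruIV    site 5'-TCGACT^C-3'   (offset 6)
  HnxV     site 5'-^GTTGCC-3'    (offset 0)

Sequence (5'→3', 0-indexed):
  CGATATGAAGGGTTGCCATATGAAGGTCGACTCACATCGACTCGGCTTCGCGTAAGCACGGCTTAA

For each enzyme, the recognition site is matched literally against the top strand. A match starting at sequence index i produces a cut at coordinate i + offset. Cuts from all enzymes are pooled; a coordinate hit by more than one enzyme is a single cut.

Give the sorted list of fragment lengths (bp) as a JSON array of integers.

Scan for sites:
  YnoIX ATATGAA/1: at [2, 17] ⇒ [3, 18]
  IvoII GGCTT/2: at [43, 59] ⇒ [45, 61]
  GruIV TCGACTC/6: at [26, 36] ⇒ [32, 42]
  HnxV GTTGCC/0: at [11] ⇒ [11]

Pooled cuts: [3, 11, 18, 32, 42, 45, 61]

Fragment lengths:
  3→11: 8 bp
  11→18: 7 bp
  18→32: 14 bp
  32→42: 10 bp
  42→45: 3 bp
  45→61: 16 bp
  61→3 (wrap): 66-61+3 = 8 bp

[3,7,8,8,10,14,16]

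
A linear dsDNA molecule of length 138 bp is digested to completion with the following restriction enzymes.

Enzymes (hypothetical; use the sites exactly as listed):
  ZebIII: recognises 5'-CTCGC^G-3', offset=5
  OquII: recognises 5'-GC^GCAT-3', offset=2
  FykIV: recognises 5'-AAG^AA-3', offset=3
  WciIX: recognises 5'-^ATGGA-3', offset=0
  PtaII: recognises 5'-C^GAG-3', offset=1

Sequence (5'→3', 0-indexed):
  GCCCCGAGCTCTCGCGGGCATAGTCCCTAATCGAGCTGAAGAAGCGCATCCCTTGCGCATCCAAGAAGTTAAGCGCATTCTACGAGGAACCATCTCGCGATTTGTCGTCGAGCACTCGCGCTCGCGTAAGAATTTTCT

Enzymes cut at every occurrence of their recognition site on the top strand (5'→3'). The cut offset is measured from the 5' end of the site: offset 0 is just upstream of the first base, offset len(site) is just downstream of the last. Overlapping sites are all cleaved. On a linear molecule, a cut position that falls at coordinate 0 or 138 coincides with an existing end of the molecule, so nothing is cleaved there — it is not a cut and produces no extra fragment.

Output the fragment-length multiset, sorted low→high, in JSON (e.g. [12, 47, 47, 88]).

[4,5,5,6,8,9,9,9,9,10,10,11,11,15,17]

Site scan:
  ZebIII CTCGCG/5: at [10, 93, 114, 120] ⇒ [15, 98, 119, 125]
  OquII GCGCAT/2: at [43, 54, 72] ⇒ [45, 56, 74]
  FykIV AAGAA/3: at [38, 62, 127] ⇒ [41, 65, 130]
  WciIX (ATGGA, off=0): no sites
  PtaII CGAG/1: at [4, 31, 82, 108] ⇒ [5, 32, 83, 109]

All cut coordinates (distinct, sorted): [5, 15, 32, 41, 45, 56, 65, 74, 83, 98, 109, 119, 125, 130]

Fragments:
  [0,5): 5 bp
  [5,15): 10 bp
  [15,32): 17 bp
  [32,41): 9 bp
  [41,45): 4 bp
  [45,56): 11 bp
  [56,65): 9 bp
  [65,74): 9 bp
  [74,83): 9 bp
  [83,98): 15 bp
  [98,109): 11 bp
  [109,119): 10 bp
  [119,125): 6 bp
  [125,130): 5 bp
  [130,138): 8 bp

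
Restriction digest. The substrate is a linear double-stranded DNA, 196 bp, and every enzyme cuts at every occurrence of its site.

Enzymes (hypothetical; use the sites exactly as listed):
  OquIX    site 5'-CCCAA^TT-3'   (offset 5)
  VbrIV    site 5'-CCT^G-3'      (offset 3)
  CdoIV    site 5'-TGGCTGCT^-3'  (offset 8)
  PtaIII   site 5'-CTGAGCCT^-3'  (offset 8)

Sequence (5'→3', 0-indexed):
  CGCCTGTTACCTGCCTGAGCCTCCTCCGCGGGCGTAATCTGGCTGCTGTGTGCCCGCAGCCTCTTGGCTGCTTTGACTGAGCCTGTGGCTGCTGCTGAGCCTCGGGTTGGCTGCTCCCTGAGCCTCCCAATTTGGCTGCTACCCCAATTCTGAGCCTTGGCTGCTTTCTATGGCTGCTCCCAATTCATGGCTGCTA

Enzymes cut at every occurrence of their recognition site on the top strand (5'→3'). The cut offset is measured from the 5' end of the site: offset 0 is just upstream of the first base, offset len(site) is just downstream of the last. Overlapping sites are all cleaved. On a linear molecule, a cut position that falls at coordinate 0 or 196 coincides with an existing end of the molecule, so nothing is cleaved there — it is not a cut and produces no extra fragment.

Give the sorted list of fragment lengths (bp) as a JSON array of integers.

Scan for sites:
  OquIX CCCAATT/5: at [125, 142, 178] ⇒ [130, 147, 183]
  VbrIV CCTG/3: at [2, 9, 13, 81, 116] ⇒ [5, 12, 16, 84, 119]
  CdoIV TGGCTGCT/8: at [39, 64, 85, 107, 132, 157, 170, 187] ⇒ [47, 72, 93, 115, 140, 165, 178, 195]
  PtaIII CTGAGCCT/8: at [14, 76, 94, 117, 149] ⇒ [22, 84, 102, 125, 157]

All cut coordinates (distinct, sorted): [5, 12, 16, 22, 47, 72, 84, 93, 102, 115, 119, 125, 130, 140, 147, 157, 165, 178, 183, 195]

Fragments:
  [0,5): 5 bp
  [5,12): 7 bp
  [12,16): 4 bp
  [16,22): 6 bp
  [22,47): 25 bp
  [47,72): 25 bp
  [72,84): 12 bp
  [84,93): 9 bp
  [93,102): 9 bp
  [102,115): 13 bp
  [115,119): 4 bp
  [119,125): 6 bp
  [125,130): 5 bp
  [130,140): 10 bp
  [140,147): 7 bp
  [147,157): 10 bp
  [157,165): 8 bp
  [165,178): 13 bp
  [178,183): 5 bp
  [183,195): 12 bp
  [195,196): 1 bp

[1,4,4,5,5,5,6,6,7,7,8,9,9,10,10,12,12,13,13,25,25]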